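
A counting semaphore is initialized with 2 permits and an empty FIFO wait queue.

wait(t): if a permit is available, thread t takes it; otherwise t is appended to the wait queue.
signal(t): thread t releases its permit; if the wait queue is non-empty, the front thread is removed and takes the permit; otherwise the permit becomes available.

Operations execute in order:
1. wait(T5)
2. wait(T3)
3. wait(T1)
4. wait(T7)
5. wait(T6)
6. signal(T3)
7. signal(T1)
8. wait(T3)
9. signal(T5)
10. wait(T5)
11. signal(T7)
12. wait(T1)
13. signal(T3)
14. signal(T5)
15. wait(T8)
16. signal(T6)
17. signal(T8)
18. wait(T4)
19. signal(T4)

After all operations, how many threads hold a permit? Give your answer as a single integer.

Answer: 1

Derivation:
Step 1: wait(T5) -> count=1 queue=[] holders={T5}
Step 2: wait(T3) -> count=0 queue=[] holders={T3,T5}
Step 3: wait(T1) -> count=0 queue=[T1] holders={T3,T5}
Step 4: wait(T7) -> count=0 queue=[T1,T7] holders={T3,T5}
Step 5: wait(T6) -> count=0 queue=[T1,T7,T6] holders={T3,T5}
Step 6: signal(T3) -> count=0 queue=[T7,T6] holders={T1,T5}
Step 7: signal(T1) -> count=0 queue=[T6] holders={T5,T7}
Step 8: wait(T3) -> count=0 queue=[T6,T3] holders={T5,T7}
Step 9: signal(T5) -> count=0 queue=[T3] holders={T6,T7}
Step 10: wait(T5) -> count=0 queue=[T3,T5] holders={T6,T7}
Step 11: signal(T7) -> count=0 queue=[T5] holders={T3,T6}
Step 12: wait(T1) -> count=0 queue=[T5,T1] holders={T3,T6}
Step 13: signal(T3) -> count=0 queue=[T1] holders={T5,T6}
Step 14: signal(T5) -> count=0 queue=[] holders={T1,T6}
Step 15: wait(T8) -> count=0 queue=[T8] holders={T1,T6}
Step 16: signal(T6) -> count=0 queue=[] holders={T1,T8}
Step 17: signal(T8) -> count=1 queue=[] holders={T1}
Step 18: wait(T4) -> count=0 queue=[] holders={T1,T4}
Step 19: signal(T4) -> count=1 queue=[] holders={T1}
Final holders: {T1} -> 1 thread(s)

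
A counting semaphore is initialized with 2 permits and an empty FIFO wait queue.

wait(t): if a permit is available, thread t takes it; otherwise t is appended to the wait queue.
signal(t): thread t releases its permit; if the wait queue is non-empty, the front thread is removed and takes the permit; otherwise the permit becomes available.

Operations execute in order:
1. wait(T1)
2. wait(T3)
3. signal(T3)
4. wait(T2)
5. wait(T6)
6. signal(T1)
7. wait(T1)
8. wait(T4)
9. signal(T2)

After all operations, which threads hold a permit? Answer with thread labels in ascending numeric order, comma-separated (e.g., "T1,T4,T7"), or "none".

Step 1: wait(T1) -> count=1 queue=[] holders={T1}
Step 2: wait(T3) -> count=0 queue=[] holders={T1,T3}
Step 3: signal(T3) -> count=1 queue=[] holders={T1}
Step 4: wait(T2) -> count=0 queue=[] holders={T1,T2}
Step 5: wait(T6) -> count=0 queue=[T6] holders={T1,T2}
Step 6: signal(T1) -> count=0 queue=[] holders={T2,T6}
Step 7: wait(T1) -> count=0 queue=[T1] holders={T2,T6}
Step 8: wait(T4) -> count=0 queue=[T1,T4] holders={T2,T6}
Step 9: signal(T2) -> count=0 queue=[T4] holders={T1,T6}
Final holders: T1,T6

Answer: T1,T6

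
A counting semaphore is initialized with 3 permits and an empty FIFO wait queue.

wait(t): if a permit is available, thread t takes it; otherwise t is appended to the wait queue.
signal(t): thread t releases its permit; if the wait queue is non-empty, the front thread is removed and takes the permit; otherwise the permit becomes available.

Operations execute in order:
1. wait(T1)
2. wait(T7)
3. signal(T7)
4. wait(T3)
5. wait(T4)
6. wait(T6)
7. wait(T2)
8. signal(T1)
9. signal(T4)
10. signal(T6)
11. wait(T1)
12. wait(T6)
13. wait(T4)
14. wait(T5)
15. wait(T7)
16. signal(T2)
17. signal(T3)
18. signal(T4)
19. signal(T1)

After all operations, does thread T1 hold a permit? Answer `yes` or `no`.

Answer: no

Derivation:
Step 1: wait(T1) -> count=2 queue=[] holders={T1}
Step 2: wait(T7) -> count=1 queue=[] holders={T1,T7}
Step 3: signal(T7) -> count=2 queue=[] holders={T1}
Step 4: wait(T3) -> count=1 queue=[] holders={T1,T3}
Step 5: wait(T4) -> count=0 queue=[] holders={T1,T3,T4}
Step 6: wait(T6) -> count=0 queue=[T6] holders={T1,T3,T4}
Step 7: wait(T2) -> count=0 queue=[T6,T2] holders={T1,T3,T4}
Step 8: signal(T1) -> count=0 queue=[T2] holders={T3,T4,T6}
Step 9: signal(T4) -> count=0 queue=[] holders={T2,T3,T6}
Step 10: signal(T6) -> count=1 queue=[] holders={T2,T3}
Step 11: wait(T1) -> count=0 queue=[] holders={T1,T2,T3}
Step 12: wait(T6) -> count=0 queue=[T6] holders={T1,T2,T3}
Step 13: wait(T4) -> count=0 queue=[T6,T4] holders={T1,T2,T3}
Step 14: wait(T5) -> count=0 queue=[T6,T4,T5] holders={T1,T2,T3}
Step 15: wait(T7) -> count=0 queue=[T6,T4,T5,T7] holders={T1,T2,T3}
Step 16: signal(T2) -> count=0 queue=[T4,T5,T7] holders={T1,T3,T6}
Step 17: signal(T3) -> count=0 queue=[T5,T7] holders={T1,T4,T6}
Step 18: signal(T4) -> count=0 queue=[T7] holders={T1,T5,T6}
Step 19: signal(T1) -> count=0 queue=[] holders={T5,T6,T7}
Final holders: {T5,T6,T7} -> T1 not in holders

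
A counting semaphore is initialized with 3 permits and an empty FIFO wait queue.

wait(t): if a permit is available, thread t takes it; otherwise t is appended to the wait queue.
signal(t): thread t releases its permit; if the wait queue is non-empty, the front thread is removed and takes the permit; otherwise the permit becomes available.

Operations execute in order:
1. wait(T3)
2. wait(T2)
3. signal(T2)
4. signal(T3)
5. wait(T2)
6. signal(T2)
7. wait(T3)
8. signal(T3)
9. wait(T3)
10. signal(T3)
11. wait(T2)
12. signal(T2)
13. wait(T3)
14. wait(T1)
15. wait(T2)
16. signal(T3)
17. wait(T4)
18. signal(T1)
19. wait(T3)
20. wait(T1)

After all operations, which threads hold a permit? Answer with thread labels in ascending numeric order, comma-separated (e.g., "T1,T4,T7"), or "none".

Step 1: wait(T3) -> count=2 queue=[] holders={T3}
Step 2: wait(T2) -> count=1 queue=[] holders={T2,T3}
Step 3: signal(T2) -> count=2 queue=[] holders={T3}
Step 4: signal(T3) -> count=3 queue=[] holders={none}
Step 5: wait(T2) -> count=2 queue=[] holders={T2}
Step 6: signal(T2) -> count=3 queue=[] holders={none}
Step 7: wait(T3) -> count=2 queue=[] holders={T3}
Step 8: signal(T3) -> count=3 queue=[] holders={none}
Step 9: wait(T3) -> count=2 queue=[] holders={T3}
Step 10: signal(T3) -> count=3 queue=[] holders={none}
Step 11: wait(T2) -> count=2 queue=[] holders={T2}
Step 12: signal(T2) -> count=3 queue=[] holders={none}
Step 13: wait(T3) -> count=2 queue=[] holders={T3}
Step 14: wait(T1) -> count=1 queue=[] holders={T1,T3}
Step 15: wait(T2) -> count=0 queue=[] holders={T1,T2,T3}
Step 16: signal(T3) -> count=1 queue=[] holders={T1,T2}
Step 17: wait(T4) -> count=0 queue=[] holders={T1,T2,T4}
Step 18: signal(T1) -> count=1 queue=[] holders={T2,T4}
Step 19: wait(T3) -> count=0 queue=[] holders={T2,T3,T4}
Step 20: wait(T1) -> count=0 queue=[T1] holders={T2,T3,T4}
Final holders: T2,T3,T4

Answer: T2,T3,T4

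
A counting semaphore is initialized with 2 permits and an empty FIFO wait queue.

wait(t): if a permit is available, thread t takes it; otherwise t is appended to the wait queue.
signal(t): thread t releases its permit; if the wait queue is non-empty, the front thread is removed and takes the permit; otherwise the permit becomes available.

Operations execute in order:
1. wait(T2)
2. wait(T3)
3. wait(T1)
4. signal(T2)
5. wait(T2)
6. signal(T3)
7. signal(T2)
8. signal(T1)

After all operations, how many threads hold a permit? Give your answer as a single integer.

Answer: 0

Derivation:
Step 1: wait(T2) -> count=1 queue=[] holders={T2}
Step 2: wait(T3) -> count=0 queue=[] holders={T2,T3}
Step 3: wait(T1) -> count=0 queue=[T1] holders={T2,T3}
Step 4: signal(T2) -> count=0 queue=[] holders={T1,T3}
Step 5: wait(T2) -> count=0 queue=[T2] holders={T1,T3}
Step 6: signal(T3) -> count=0 queue=[] holders={T1,T2}
Step 7: signal(T2) -> count=1 queue=[] holders={T1}
Step 8: signal(T1) -> count=2 queue=[] holders={none}
Final holders: {none} -> 0 thread(s)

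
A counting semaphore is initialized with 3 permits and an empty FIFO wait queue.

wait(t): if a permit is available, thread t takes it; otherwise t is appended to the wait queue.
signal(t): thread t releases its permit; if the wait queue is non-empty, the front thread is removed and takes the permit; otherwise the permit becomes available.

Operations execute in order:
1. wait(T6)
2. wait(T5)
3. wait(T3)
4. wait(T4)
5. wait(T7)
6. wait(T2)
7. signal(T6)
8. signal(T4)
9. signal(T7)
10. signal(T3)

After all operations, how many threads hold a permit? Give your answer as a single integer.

Answer: 2

Derivation:
Step 1: wait(T6) -> count=2 queue=[] holders={T6}
Step 2: wait(T5) -> count=1 queue=[] holders={T5,T6}
Step 3: wait(T3) -> count=0 queue=[] holders={T3,T5,T6}
Step 4: wait(T4) -> count=0 queue=[T4] holders={T3,T5,T6}
Step 5: wait(T7) -> count=0 queue=[T4,T7] holders={T3,T5,T6}
Step 6: wait(T2) -> count=0 queue=[T4,T7,T2] holders={T3,T5,T6}
Step 7: signal(T6) -> count=0 queue=[T7,T2] holders={T3,T4,T5}
Step 8: signal(T4) -> count=0 queue=[T2] holders={T3,T5,T7}
Step 9: signal(T7) -> count=0 queue=[] holders={T2,T3,T5}
Step 10: signal(T3) -> count=1 queue=[] holders={T2,T5}
Final holders: {T2,T5} -> 2 thread(s)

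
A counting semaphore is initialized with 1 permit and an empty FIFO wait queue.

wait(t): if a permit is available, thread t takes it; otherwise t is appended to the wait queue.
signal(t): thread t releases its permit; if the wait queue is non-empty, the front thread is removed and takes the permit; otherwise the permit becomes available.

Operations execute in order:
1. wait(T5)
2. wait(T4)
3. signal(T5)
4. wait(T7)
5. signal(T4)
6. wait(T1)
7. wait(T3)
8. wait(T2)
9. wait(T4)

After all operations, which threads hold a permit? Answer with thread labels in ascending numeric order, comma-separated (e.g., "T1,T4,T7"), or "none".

Step 1: wait(T5) -> count=0 queue=[] holders={T5}
Step 2: wait(T4) -> count=0 queue=[T4] holders={T5}
Step 3: signal(T5) -> count=0 queue=[] holders={T4}
Step 4: wait(T7) -> count=0 queue=[T7] holders={T4}
Step 5: signal(T4) -> count=0 queue=[] holders={T7}
Step 6: wait(T1) -> count=0 queue=[T1] holders={T7}
Step 7: wait(T3) -> count=0 queue=[T1,T3] holders={T7}
Step 8: wait(T2) -> count=0 queue=[T1,T3,T2] holders={T7}
Step 9: wait(T4) -> count=0 queue=[T1,T3,T2,T4] holders={T7}
Final holders: T7

Answer: T7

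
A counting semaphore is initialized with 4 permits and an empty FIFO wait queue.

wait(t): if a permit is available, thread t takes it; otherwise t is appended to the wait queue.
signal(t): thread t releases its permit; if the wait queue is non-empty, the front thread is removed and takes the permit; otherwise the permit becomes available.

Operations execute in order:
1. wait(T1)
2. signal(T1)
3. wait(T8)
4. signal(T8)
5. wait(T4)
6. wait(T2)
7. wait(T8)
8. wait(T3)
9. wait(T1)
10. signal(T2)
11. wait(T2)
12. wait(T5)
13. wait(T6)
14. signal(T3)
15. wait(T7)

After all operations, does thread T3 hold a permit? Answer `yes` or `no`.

Step 1: wait(T1) -> count=3 queue=[] holders={T1}
Step 2: signal(T1) -> count=4 queue=[] holders={none}
Step 3: wait(T8) -> count=3 queue=[] holders={T8}
Step 4: signal(T8) -> count=4 queue=[] holders={none}
Step 5: wait(T4) -> count=3 queue=[] holders={T4}
Step 6: wait(T2) -> count=2 queue=[] holders={T2,T4}
Step 7: wait(T8) -> count=1 queue=[] holders={T2,T4,T8}
Step 8: wait(T3) -> count=0 queue=[] holders={T2,T3,T4,T8}
Step 9: wait(T1) -> count=0 queue=[T1] holders={T2,T3,T4,T8}
Step 10: signal(T2) -> count=0 queue=[] holders={T1,T3,T4,T8}
Step 11: wait(T2) -> count=0 queue=[T2] holders={T1,T3,T4,T8}
Step 12: wait(T5) -> count=0 queue=[T2,T5] holders={T1,T3,T4,T8}
Step 13: wait(T6) -> count=0 queue=[T2,T5,T6] holders={T1,T3,T4,T8}
Step 14: signal(T3) -> count=0 queue=[T5,T6] holders={T1,T2,T4,T8}
Step 15: wait(T7) -> count=0 queue=[T5,T6,T7] holders={T1,T2,T4,T8}
Final holders: {T1,T2,T4,T8} -> T3 not in holders

Answer: no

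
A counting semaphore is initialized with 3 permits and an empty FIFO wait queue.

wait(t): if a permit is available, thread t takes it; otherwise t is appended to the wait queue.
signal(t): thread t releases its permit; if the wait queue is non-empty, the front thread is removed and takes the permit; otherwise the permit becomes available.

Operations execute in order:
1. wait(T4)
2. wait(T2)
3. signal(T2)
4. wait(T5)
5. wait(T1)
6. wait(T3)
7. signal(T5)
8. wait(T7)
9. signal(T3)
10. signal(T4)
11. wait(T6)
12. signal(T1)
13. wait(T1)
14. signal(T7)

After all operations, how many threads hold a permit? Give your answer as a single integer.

Answer: 2

Derivation:
Step 1: wait(T4) -> count=2 queue=[] holders={T4}
Step 2: wait(T2) -> count=1 queue=[] holders={T2,T4}
Step 3: signal(T2) -> count=2 queue=[] holders={T4}
Step 4: wait(T5) -> count=1 queue=[] holders={T4,T5}
Step 5: wait(T1) -> count=0 queue=[] holders={T1,T4,T5}
Step 6: wait(T3) -> count=0 queue=[T3] holders={T1,T4,T5}
Step 7: signal(T5) -> count=0 queue=[] holders={T1,T3,T4}
Step 8: wait(T7) -> count=0 queue=[T7] holders={T1,T3,T4}
Step 9: signal(T3) -> count=0 queue=[] holders={T1,T4,T7}
Step 10: signal(T4) -> count=1 queue=[] holders={T1,T7}
Step 11: wait(T6) -> count=0 queue=[] holders={T1,T6,T7}
Step 12: signal(T1) -> count=1 queue=[] holders={T6,T7}
Step 13: wait(T1) -> count=0 queue=[] holders={T1,T6,T7}
Step 14: signal(T7) -> count=1 queue=[] holders={T1,T6}
Final holders: {T1,T6} -> 2 thread(s)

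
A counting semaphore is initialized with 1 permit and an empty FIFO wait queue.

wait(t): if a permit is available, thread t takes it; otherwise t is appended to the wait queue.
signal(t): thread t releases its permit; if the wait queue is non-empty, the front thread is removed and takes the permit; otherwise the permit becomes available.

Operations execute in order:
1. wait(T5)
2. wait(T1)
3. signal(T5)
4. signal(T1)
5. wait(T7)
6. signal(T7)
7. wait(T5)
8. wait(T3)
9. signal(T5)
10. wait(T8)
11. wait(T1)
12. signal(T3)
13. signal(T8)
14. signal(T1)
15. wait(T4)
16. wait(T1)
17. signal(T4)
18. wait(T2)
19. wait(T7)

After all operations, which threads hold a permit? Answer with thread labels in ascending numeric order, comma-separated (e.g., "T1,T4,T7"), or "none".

Step 1: wait(T5) -> count=0 queue=[] holders={T5}
Step 2: wait(T1) -> count=0 queue=[T1] holders={T5}
Step 3: signal(T5) -> count=0 queue=[] holders={T1}
Step 4: signal(T1) -> count=1 queue=[] holders={none}
Step 5: wait(T7) -> count=0 queue=[] holders={T7}
Step 6: signal(T7) -> count=1 queue=[] holders={none}
Step 7: wait(T5) -> count=0 queue=[] holders={T5}
Step 8: wait(T3) -> count=0 queue=[T3] holders={T5}
Step 9: signal(T5) -> count=0 queue=[] holders={T3}
Step 10: wait(T8) -> count=0 queue=[T8] holders={T3}
Step 11: wait(T1) -> count=0 queue=[T8,T1] holders={T3}
Step 12: signal(T3) -> count=0 queue=[T1] holders={T8}
Step 13: signal(T8) -> count=0 queue=[] holders={T1}
Step 14: signal(T1) -> count=1 queue=[] holders={none}
Step 15: wait(T4) -> count=0 queue=[] holders={T4}
Step 16: wait(T1) -> count=0 queue=[T1] holders={T4}
Step 17: signal(T4) -> count=0 queue=[] holders={T1}
Step 18: wait(T2) -> count=0 queue=[T2] holders={T1}
Step 19: wait(T7) -> count=0 queue=[T2,T7] holders={T1}
Final holders: T1

Answer: T1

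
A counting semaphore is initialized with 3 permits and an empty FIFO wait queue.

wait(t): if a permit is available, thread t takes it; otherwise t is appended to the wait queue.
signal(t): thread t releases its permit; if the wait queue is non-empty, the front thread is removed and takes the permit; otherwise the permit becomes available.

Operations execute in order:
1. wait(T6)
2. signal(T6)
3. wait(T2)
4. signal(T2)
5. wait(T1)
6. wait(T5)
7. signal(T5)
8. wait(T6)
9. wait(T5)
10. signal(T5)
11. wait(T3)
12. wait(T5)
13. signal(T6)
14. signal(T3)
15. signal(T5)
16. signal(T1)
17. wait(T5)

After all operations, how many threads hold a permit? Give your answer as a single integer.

Step 1: wait(T6) -> count=2 queue=[] holders={T6}
Step 2: signal(T6) -> count=3 queue=[] holders={none}
Step 3: wait(T2) -> count=2 queue=[] holders={T2}
Step 4: signal(T2) -> count=3 queue=[] holders={none}
Step 5: wait(T1) -> count=2 queue=[] holders={T1}
Step 6: wait(T5) -> count=1 queue=[] holders={T1,T5}
Step 7: signal(T5) -> count=2 queue=[] holders={T1}
Step 8: wait(T6) -> count=1 queue=[] holders={T1,T6}
Step 9: wait(T5) -> count=0 queue=[] holders={T1,T5,T6}
Step 10: signal(T5) -> count=1 queue=[] holders={T1,T6}
Step 11: wait(T3) -> count=0 queue=[] holders={T1,T3,T6}
Step 12: wait(T5) -> count=0 queue=[T5] holders={T1,T3,T6}
Step 13: signal(T6) -> count=0 queue=[] holders={T1,T3,T5}
Step 14: signal(T3) -> count=1 queue=[] holders={T1,T5}
Step 15: signal(T5) -> count=2 queue=[] holders={T1}
Step 16: signal(T1) -> count=3 queue=[] holders={none}
Step 17: wait(T5) -> count=2 queue=[] holders={T5}
Final holders: {T5} -> 1 thread(s)

Answer: 1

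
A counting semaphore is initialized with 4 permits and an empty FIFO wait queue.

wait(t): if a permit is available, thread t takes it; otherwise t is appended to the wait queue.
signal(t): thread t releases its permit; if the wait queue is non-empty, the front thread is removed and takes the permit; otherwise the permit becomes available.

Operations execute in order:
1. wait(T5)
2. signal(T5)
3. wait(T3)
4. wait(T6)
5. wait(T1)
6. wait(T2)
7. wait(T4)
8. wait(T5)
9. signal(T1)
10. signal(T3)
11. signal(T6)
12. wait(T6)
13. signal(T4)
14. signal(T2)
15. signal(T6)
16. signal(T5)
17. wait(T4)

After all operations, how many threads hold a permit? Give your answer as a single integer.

Step 1: wait(T5) -> count=3 queue=[] holders={T5}
Step 2: signal(T5) -> count=4 queue=[] holders={none}
Step 3: wait(T3) -> count=3 queue=[] holders={T3}
Step 4: wait(T6) -> count=2 queue=[] holders={T3,T6}
Step 5: wait(T1) -> count=1 queue=[] holders={T1,T3,T6}
Step 6: wait(T2) -> count=0 queue=[] holders={T1,T2,T3,T6}
Step 7: wait(T4) -> count=0 queue=[T4] holders={T1,T2,T3,T6}
Step 8: wait(T5) -> count=0 queue=[T4,T5] holders={T1,T2,T3,T6}
Step 9: signal(T1) -> count=0 queue=[T5] holders={T2,T3,T4,T6}
Step 10: signal(T3) -> count=0 queue=[] holders={T2,T4,T5,T6}
Step 11: signal(T6) -> count=1 queue=[] holders={T2,T4,T5}
Step 12: wait(T6) -> count=0 queue=[] holders={T2,T4,T5,T6}
Step 13: signal(T4) -> count=1 queue=[] holders={T2,T5,T6}
Step 14: signal(T2) -> count=2 queue=[] holders={T5,T6}
Step 15: signal(T6) -> count=3 queue=[] holders={T5}
Step 16: signal(T5) -> count=4 queue=[] holders={none}
Step 17: wait(T4) -> count=3 queue=[] holders={T4}
Final holders: {T4} -> 1 thread(s)

Answer: 1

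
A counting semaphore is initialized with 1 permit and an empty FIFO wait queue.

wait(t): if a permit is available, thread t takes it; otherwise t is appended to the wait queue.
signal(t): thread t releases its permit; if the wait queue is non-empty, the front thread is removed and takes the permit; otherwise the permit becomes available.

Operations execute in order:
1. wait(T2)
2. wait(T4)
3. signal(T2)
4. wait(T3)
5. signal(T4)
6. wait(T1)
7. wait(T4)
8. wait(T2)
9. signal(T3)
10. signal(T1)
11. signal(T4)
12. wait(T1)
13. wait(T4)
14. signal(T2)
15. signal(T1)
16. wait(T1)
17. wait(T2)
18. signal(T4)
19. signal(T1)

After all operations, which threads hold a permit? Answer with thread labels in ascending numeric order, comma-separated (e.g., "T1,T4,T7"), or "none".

Step 1: wait(T2) -> count=0 queue=[] holders={T2}
Step 2: wait(T4) -> count=0 queue=[T4] holders={T2}
Step 3: signal(T2) -> count=0 queue=[] holders={T4}
Step 4: wait(T3) -> count=0 queue=[T3] holders={T4}
Step 5: signal(T4) -> count=0 queue=[] holders={T3}
Step 6: wait(T1) -> count=0 queue=[T1] holders={T3}
Step 7: wait(T4) -> count=0 queue=[T1,T4] holders={T3}
Step 8: wait(T2) -> count=0 queue=[T1,T4,T2] holders={T3}
Step 9: signal(T3) -> count=0 queue=[T4,T2] holders={T1}
Step 10: signal(T1) -> count=0 queue=[T2] holders={T4}
Step 11: signal(T4) -> count=0 queue=[] holders={T2}
Step 12: wait(T1) -> count=0 queue=[T1] holders={T2}
Step 13: wait(T4) -> count=0 queue=[T1,T4] holders={T2}
Step 14: signal(T2) -> count=0 queue=[T4] holders={T1}
Step 15: signal(T1) -> count=0 queue=[] holders={T4}
Step 16: wait(T1) -> count=0 queue=[T1] holders={T4}
Step 17: wait(T2) -> count=0 queue=[T1,T2] holders={T4}
Step 18: signal(T4) -> count=0 queue=[T2] holders={T1}
Step 19: signal(T1) -> count=0 queue=[] holders={T2}
Final holders: T2

Answer: T2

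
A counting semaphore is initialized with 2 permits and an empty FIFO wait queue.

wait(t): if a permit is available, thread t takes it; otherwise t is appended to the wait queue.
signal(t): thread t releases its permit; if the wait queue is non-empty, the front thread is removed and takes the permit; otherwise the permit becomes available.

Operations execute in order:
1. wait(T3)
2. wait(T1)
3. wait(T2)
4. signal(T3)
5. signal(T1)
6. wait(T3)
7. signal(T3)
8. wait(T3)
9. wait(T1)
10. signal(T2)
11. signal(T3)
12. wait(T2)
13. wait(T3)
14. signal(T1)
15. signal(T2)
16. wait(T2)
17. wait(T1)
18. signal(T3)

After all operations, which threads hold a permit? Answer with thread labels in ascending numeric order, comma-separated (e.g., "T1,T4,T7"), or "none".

Step 1: wait(T3) -> count=1 queue=[] holders={T3}
Step 2: wait(T1) -> count=0 queue=[] holders={T1,T3}
Step 3: wait(T2) -> count=0 queue=[T2] holders={T1,T3}
Step 4: signal(T3) -> count=0 queue=[] holders={T1,T2}
Step 5: signal(T1) -> count=1 queue=[] holders={T2}
Step 6: wait(T3) -> count=0 queue=[] holders={T2,T3}
Step 7: signal(T3) -> count=1 queue=[] holders={T2}
Step 8: wait(T3) -> count=0 queue=[] holders={T2,T3}
Step 9: wait(T1) -> count=0 queue=[T1] holders={T2,T3}
Step 10: signal(T2) -> count=0 queue=[] holders={T1,T3}
Step 11: signal(T3) -> count=1 queue=[] holders={T1}
Step 12: wait(T2) -> count=0 queue=[] holders={T1,T2}
Step 13: wait(T3) -> count=0 queue=[T3] holders={T1,T2}
Step 14: signal(T1) -> count=0 queue=[] holders={T2,T3}
Step 15: signal(T2) -> count=1 queue=[] holders={T3}
Step 16: wait(T2) -> count=0 queue=[] holders={T2,T3}
Step 17: wait(T1) -> count=0 queue=[T1] holders={T2,T3}
Step 18: signal(T3) -> count=0 queue=[] holders={T1,T2}
Final holders: T1,T2

Answer: T1,T2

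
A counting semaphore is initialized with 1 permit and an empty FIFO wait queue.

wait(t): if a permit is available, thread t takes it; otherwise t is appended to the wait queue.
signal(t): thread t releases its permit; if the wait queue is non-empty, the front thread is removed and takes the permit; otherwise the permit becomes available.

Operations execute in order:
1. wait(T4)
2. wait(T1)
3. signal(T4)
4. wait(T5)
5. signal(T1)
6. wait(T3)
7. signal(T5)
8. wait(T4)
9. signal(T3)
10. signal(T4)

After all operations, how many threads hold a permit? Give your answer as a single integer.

Answer: 0

Derivation:
Step 1: wait(T4) -> count=0 queue=[] holders={T4}
Step 2: wait(T1) -> count=0 queue=[T1] holders={T4}
Step 3: signal(T4) -> count=0 queue=[] holders={T1}
Step 4: wait(T5) -> count=0 queue=[T5] holders={T1}
Step 5: signal(T1) -> count=0 queue=[] holders={T5}
Step 6: wait(T3) -> count=0 queue=[T3] holders={T5}
Step 7: signal(T5) -> count=0 queue=[] holders={T3}
Step 8: wait(T4) -> count=0 queue=[T4] holders={T3}
Step 9: signal(T3) -> count=0 queue=[] holders={T4}
Step 10: signal(T4) -> count=1 queue=[] holders={none}
Final holders: {none} -> 0 thread(s)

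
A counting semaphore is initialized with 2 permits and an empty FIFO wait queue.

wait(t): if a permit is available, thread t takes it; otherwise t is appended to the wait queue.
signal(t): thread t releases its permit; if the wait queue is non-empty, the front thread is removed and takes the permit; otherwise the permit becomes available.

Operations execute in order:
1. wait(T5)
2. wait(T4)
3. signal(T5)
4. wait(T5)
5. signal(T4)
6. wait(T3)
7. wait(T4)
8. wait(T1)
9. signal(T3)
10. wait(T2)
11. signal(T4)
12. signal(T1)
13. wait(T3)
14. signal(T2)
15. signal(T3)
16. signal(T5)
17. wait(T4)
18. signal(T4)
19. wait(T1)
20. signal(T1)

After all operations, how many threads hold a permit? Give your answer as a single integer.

Step 1: wait(T5) -> count=1 queue=[] holders={T5}
Step 2: wait(T4) -> count=0 queue=[] holders={T4,T5}
Step 3: signal(T5) -> count=1 queue=[] holders={T4}
Step 4: wait(T5) -> count=0 queue=[] holders={T4,T5}
Step 5: signal(T4) -> count=1 queue=[] holders={T5}
Step 6: wait(T3) -> count=0 queue=[] holders={T3,T5}
Step 7: wait(T4) -> count=0 queue=[T4] holders={T3,T5}
Step 8: wait(T1) -> count=0 queue=[T4,T1] holders={T3,T5}
Step 9: signal(T3) -> count=0 queue=[T1] holders={T4,T5}
Step 10: wait(T2) -> count=0 queue=[T1,T2] holders={T4,T5}
Step 11: signal(T4) -> count=0 queue=[T2] holders={T1,T5}
Step 12: signal(T1) -> count=0 queue=[] holders={T2,T5}
Step 13: wait(T3) -> count=0 queue=[T3] holders={T2,T5}
Step 14: signal(T2) -> count=0 queue=[] holders={T3,T5}
Step 15: signal(T3) -> count=1 queue=[] holders={T5}
Step 16: signal(T5) -> count=2 queue=[] holders={none}
Step 17: wait(T4) -> count=1 queue=[] holders={T4}
Step 18: signal(T4) -> count=2 queue=[] holders={none}
Step 19: wait(T1) -> count=1 queue=[] holders={T1}
Step 20: signal(T1) -> count=2 queue=[] holders={none}
Final holders: {none} -> 0 thread(s)

Answer: 0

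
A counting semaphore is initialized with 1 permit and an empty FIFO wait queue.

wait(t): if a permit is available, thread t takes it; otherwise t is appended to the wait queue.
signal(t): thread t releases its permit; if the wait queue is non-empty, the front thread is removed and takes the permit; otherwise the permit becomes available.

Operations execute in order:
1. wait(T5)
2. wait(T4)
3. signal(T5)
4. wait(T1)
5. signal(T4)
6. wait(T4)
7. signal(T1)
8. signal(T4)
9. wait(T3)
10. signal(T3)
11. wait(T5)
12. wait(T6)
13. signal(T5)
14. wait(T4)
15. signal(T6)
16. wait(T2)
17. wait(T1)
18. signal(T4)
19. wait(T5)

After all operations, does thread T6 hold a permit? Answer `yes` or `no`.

Step 1: wait(T5) -> count=0 queue=[] holders={T5}
Step 2: wait(T4) -> count=0 queue=[T4] holders={T5}
Step 3: signal(T5) -> count=0 queue=[] holders={T4}
Step 4: wait(T1) -> count=0 queue=[T1] holders={T4}
Step 5: signal(T4) -> count=0 queue=[] holders={T1}
Step 6: wait(T4) -> count=0 queue=[T4] holders={T1}
Step 7: signal(T1) -> count=0 queue=[] holders={T4}
Step 8: signal(T4) -> count=1 queue=[] holders={none}
Step 9: wait(T3) -> count=0 queue=[] holders={T3}
Step 10: signal(T3) -> count=1 queue=[] holders={none}
Step 11: wait(T5) -> count=0 queue=[] holders={T5}
Step 12: wait(T6) -> count=0 queue=[T6] holders={T5}
Step 13: signal(T5) -> count=0 queue=[] holders={T6}
Step 14: wait(T4) -> count=0 queue=[T4] holders={T6}
Step 15: signal(T6) -> count=0 queue=[] holders={T4}
Step 16: wait(T2) -> count=0 queue=[T2] holders={T4}
Step 17: wait(T1) -> count=0 queue=[T2,T1] holders={T4}
Step 18: signal(T4) -> count=0 queue=[T1] holders={T2}
Step 19: wait(T5) -> count=0 queue=[T1,T5] holders={T2}
Final holders: {T2} -> T6 not in holders

Answer: no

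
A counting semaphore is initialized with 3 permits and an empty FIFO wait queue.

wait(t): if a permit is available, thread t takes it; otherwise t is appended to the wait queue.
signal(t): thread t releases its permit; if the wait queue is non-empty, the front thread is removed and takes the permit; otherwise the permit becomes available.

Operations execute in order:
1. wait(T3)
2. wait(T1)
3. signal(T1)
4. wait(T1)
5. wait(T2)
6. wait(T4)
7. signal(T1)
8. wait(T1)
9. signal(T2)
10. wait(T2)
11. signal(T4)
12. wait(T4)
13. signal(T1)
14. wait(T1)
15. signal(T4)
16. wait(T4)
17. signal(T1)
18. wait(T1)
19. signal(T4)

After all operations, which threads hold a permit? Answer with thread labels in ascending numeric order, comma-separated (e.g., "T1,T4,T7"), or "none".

Step 1: wait(T3) -> count=2 queue=[] holders={T3}
Step 2: wait(T1) -> count=1 queue=[] holders={T1,T3}
Step 3: signal(T1) -> count=2 queue=[] holders={T3}
Step 4: wait(T1) -> count=1 queue=[] holders={T1,T3}
Step 5: wait(T2) -> count=0 queue=[] holders={T1,T2,T3}
Step 6: wait(T4) -> count=0 queue=[T4] holders={T1,T2,T3}
Step 7: signal(T1) -> count=0 queue=[] holders={T2,T3,T4}
Step 8: wait(T1) -> count=0 queue=[T1] holders={T2,T3,T4}
Step 9: signal(T2) -> count=0 queue=[] holders={T1,T3,T4}
Step 10: wait(T2) -> count=0 queue=[T2] holders={T1,T3,T4}
Step 11: signal(T4) -> count=0 queue=[] holders={T1,T2,T3}
Step 12: wait(T4) -> count=0 queue=[T4] holders={T1,T2,T3}
Step 13: signal(T1) -> count=0 queue=[] holders={T2,T3,T4}
Step 14: wait(T1) -> count=0 queue=[T1] holders={T2,T3,T4}
Step 15: signal(T4) -> count=0 queue=[] holders={T1,T2,T3}
Step 16: wait(T4) -> count=0 queue=[T4] holders={T1,T2,T3}
Step 17: signal(T1) -> count=0 queue=[] holders={T2,T3,T4}
Step 18: wait(T1) -> count=0 queue=[T1] holders={T2,T3,T4}
Step 19: signal(T4) -> count=0 queue=[] holders={T1,T2,T3}
Final holders: T1,T2,T3

Answer: T1,T2,T3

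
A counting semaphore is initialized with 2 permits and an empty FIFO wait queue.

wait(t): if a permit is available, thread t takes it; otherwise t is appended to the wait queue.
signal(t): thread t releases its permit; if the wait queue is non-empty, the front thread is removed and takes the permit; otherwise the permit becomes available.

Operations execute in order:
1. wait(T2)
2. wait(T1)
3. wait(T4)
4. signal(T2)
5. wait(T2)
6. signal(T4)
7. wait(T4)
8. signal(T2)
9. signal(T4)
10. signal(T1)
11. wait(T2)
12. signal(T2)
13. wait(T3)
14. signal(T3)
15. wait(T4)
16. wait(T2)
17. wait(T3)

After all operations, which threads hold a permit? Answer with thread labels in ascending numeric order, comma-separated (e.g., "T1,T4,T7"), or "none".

Answer: T2,T4

Derivation:
Step 1: wait(T2) -> count=1 queue=[] holders={T2}
Step 2: wait(T1) -> count=0 queue=[] holders={T1,T2}
Step 3: wait(T4) -> count=0 queue=[T4] holders={T1,T2}
Step 4: signal(T2) -> count=0 queue=[] holders={T1,T4}
Step 5: wait(T2) -> count=0 queue=[T2] holders={T1,T4}
Step 6: signal(T4) -> count=0 queue=[] holders={T1,T2}
Step 7: wait(T4) -> count=0 queue=[T4] holders={T1,T2}
Step 8: signal(T2) -> count=0 queue=[] holders={T1,T4}
Step 9: signal(T4) -> count=1 queue=[] holders={T1}
Step 10: signal(T1) -> count=2 queue=[] holders={none}
Step 11: wait(T2) -> count=1 queue=[] holders={T2}
Step 12: signal(T2) -> count=2 queue=[] holders={none}
Step 13: wait(T3) -> count=1 queue=[] holders={T3}
Step 14: signal(T3) -> count=2 queue=[] holders={none}
Step 15: wait(T4) -> count=1 queue=[] holders={T4}
Step 16: wait(T2) -> count=0 queue=[] holders={T2,T4}
Step 17: wait(T3) -> count=0 queue=[T3] holders={T2,T4}
Final holders: T2,T4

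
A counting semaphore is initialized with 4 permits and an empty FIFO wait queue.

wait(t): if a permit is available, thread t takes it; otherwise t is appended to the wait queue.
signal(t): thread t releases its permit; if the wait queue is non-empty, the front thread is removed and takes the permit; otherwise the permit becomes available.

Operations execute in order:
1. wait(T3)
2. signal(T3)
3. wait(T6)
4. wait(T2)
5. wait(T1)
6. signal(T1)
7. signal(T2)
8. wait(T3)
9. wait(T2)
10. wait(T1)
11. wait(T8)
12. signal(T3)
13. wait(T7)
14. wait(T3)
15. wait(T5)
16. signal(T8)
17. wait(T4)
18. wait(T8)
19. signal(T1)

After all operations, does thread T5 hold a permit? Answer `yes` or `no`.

Answer: no

Derivation:
Step 1: wait(T3) -> count=3 queue=[] holders={T3}
Step 2: signal(T3) -> count=4 queue=[] holders={none}
Step 3: wait(T6) -> count=3 queue=[] holders={T6}
Step 4: wait(T2) -> count=2 queue=[] holders={T2,T6}
Step 5: wait(T1) -> count=1 queue=[] holders={T1,T2,T6}
Step 6: signal(T1) -> count=2 queue=[] holders={T2,T6}
Step 7: signal(T2) -> count=3 queue=[] holders={T6}
Step 8: wait(T3) -> count=2 queue=[] holders={T3,T6}
Step 9: wait(T2) -> count=1 queue=[] holders={T2,T3,T6}
Step 10: wait(T1) -> count=0 queue=[] holders={T1,T2,T3,T6}
Step 11: wait(T8) -> count=0 queue=[T8] holders={T1,T2,T3,T6}
Step 12: signal(T3) -> count=0 queue=[] holders={T1,T2,T6,T8}
Step 13: wait(T7) -> count=0 queue=[T7] holders={T1,T2,T6,T8}
Step 14: wait(T3) -> count=0 queue=[T7,T3] holders={T1,T2,T6,T8}
Step 15: wait(T5) -> count=0 queue=[T7,T3,T5] holders={T1,T2,T6,T8}
Step 16: signal(T8) -> count=0 queue=[T3,T5] holders={T1,T2,T6,T7}
Step 17: wait(T4) -> count=0 queue=[T3,T5,T4] holders={T1,T2,T6,T7}
Step 18: wait(T8) -> count=0 queue=[T3,T5,T4,T8] holders={T1,T2,T6,T7}
Step 19: signal(T1) -> count=0 queue=[T5,T4,T8] holders={T2,T3,T6,T7}
Final holders: {T2,T3,T6,T7} -> T5 not in holders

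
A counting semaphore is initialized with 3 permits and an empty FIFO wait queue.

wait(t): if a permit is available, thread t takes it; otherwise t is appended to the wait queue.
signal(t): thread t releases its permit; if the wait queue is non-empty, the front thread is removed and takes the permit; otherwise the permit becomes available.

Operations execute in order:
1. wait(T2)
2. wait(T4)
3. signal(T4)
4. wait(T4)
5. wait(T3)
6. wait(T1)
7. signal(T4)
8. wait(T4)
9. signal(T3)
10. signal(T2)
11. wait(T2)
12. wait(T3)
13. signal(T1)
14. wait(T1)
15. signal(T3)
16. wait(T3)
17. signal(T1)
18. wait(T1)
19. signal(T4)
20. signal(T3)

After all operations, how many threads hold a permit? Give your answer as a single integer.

Answer: 2

Derivation:
Step 1: wait(T2) -> count=2 queue=[] holders={T2}
Step 2: wait(T4) -> count=1 queue=[] holders={T2,T4}
Step 3: signal(T4) -> count=2 queue=[] holders={T2}
Step 4: wait(T4) -> count=1 queue=[] holders={T2,T4}
Step 5: wait(T3) -> count=0 queue=[] holders={T2,T3,T4}
Step 6: wait(T1) -> count=0 queue=[T1] holders={T2,T3,T4}
Step 7: signal(T4) -> count=0 queue=[] holders={T1,T2,T3}
Step 8: wait(T4) -> count=0 queue=[T4] holders={T1,T2,T3}
Step 9: signal(T3) -> count=0 queue=[] holders={T1,T2,T4}
Step 10: signal(T2) -> count=1 queue=[] holders={T1,T4}
Step 11: wait(T2) -> count=0 queue=[] holders={T1,T2,T4}
Step 12: wait(T3) -> count=0 queue=[T3] holders={T1,T2,T4}
Step 13: signal(T1) -> count=0 queue=[] holders={T2,T3,T4}
Step 14: wait(T1) -> count=0 queue=[T1] holders={T2,T3,T4}
Step 15: signal(T3) -> count=0 queue=[] holders={T1,T2,T4}
Step 16: wait(T3) -> count=0 queue=[T3] holders={T1,T2,T4}
Step 17: signal(T1) -> count=0 queue=[] holders={T2,T3,T4}
Step 18: wait(T1) -> count=0 queue=[T1] holders={T2,T3,T4}
Step 19: signal(T4) -> count=0 queue=[] holders={T1,T2,T3}
Step 20: signal(T3) -> count=1 queue=[] holders={T1,T2}
Final holders: {T1,T2} -> 2 thread(s)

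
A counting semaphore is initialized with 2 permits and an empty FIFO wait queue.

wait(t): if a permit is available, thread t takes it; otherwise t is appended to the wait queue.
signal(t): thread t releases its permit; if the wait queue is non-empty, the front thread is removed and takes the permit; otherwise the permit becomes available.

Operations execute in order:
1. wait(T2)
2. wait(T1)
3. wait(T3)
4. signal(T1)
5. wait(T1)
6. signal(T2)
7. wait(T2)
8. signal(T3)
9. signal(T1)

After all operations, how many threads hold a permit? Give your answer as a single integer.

Answer: 1

Derivation:
Step 1: wait(T2) -> count=1 queue=[] holders={T2}
Step 2: wait(T1) -> count=0 queue=[] holders={T1,T2}
Step 3: wait(T3) -> count=0 queue=[T3] holders={T1,T2}
Step 4: signal(T1) -> count=0 queue=[] holders={T2,T3}
Step 5: wait(T1) -> count=0 queue=[T1] holders={T2,T3}
Step 6: signal(T2) -> count=0 queue=[] holders={T1,T3}
Step 7: wait(T2) -> count=0 queue=[T2] holders={T1,T3}
Step 8: signal(T3) -> count=0 queue=[] holders={T1,T2}
Step 9: signal(T1) -> count=1 queue=[] holders={T2}
Final holders: {T2} -> 1 thread(s)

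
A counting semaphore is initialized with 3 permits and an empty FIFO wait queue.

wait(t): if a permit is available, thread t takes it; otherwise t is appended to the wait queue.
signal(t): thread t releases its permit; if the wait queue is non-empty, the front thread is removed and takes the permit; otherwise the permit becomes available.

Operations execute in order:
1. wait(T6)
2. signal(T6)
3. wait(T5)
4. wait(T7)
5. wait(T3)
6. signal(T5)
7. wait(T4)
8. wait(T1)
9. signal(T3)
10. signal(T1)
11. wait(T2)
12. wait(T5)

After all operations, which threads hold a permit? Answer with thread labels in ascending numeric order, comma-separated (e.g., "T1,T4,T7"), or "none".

Step 1: wait(T6) -> count=2 queue=[] holders={T6}
Step 2: signal(T6) -> count=3 queue=[] holders={none}
Step 3: wait(T5) -> count=2 queue=[] holders={T5}
Step 4: wait(T7) -> count=1 queue=[] holders={T5,T7}
Step 5: wait(T3) -> count=0 queue=[] holders={T3,T5,T7}
Step 6: signal(T5) -> count=1 queue=[] holders={T3,T7}
Step 7: wait(T4) -> count=0 queue=[] holders={T3,T4,T7}
Step 8: wait(T1) -> count=0 queue=[T1] holders={T3,T4,T7}
Step 9: signal(T3) -> count=0 queue=[] holders={T1,T4,T7}
Step 10: signal(T1) -> count=1 queue=[] holders={T4,T7}
Step 11: wait(T2) -> count=0 queue=[] holders={T2,T4,T7}
Step 12: wait(T5) -> count=0 queue=[T5] holders={T2,T4,T7}
Final holders: T2,T4,T7

Answer: T2,T4,T7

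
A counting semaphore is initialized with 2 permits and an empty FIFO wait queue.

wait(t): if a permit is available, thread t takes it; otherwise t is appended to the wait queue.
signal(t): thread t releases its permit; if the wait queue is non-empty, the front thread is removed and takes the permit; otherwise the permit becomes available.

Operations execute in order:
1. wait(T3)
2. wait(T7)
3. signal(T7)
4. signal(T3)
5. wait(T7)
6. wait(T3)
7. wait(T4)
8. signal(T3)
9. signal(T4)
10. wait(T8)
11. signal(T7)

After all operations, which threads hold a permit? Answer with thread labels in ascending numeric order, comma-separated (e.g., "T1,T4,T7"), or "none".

Answer: T8

Derivation:
Step 1: wait(T3) -> count=1 queue=[] holders={T3}
Step 2: wait(T7) -> count=0 queue=[] holders={T3,T7}
Step 3: signal(T7) -> count=1 queue=[] holders={T3}
Step 4: signal(T3) -> count=2 queue=[] holders={none}
Step 5: wait(T7) -> count=1 queue=[] holders={T7}
Step 6: wait(T3) -> count=0 queue=[] holders={T3,T7}
Step 7: wait(T4) -> count=0 queue=[T4] holders={T3,T7}
Step 8: signal(T3) -> count=0 queue=[] holders={T4,T7}
Step 9: signal(T4) -> count=1 queue=[] holders={T7}
Step 10: wait(T8) -> count=0 queue=[] holders={T7,T8}
Step 11: signal(T7) -> count=1 queue=[] holders={T8}
Final holders: T8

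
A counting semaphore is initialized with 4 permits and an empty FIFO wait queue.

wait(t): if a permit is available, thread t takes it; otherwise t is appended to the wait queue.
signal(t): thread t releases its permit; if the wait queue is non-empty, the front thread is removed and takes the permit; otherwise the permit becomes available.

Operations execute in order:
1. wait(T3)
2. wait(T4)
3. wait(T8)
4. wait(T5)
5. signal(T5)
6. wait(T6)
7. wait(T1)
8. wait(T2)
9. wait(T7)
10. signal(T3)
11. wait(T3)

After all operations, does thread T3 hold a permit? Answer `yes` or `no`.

Step 1: wait(T3) -> count=3 queue=[] holders={T3}
Step 2: wait(T4) -> count=2 queue=[] holders={T3,T4}
Step 3: wait(T8) -> count=1 queue=[] holders={T3,T4,T8}
Step 4: wait(T5) -> count=0 queue=[] holders={T3,T4,T5,T8}
Step 5: signal(T5) -> count=1 queue=[] holders={T3,T4,T8}
Step 6: wait(T6) -> count=0 queue=[] holders={T3,T4,T6,T8}
Step 7: wait(T1) -> count=0 queue=[T1] holders={T3,T4,T6,T8}
Step 8: wait(T2) -> count=0 queue=[T1,T2] holders={T3,T4,T6,T8}
Step 9: wait(T7) -> count=0 queue=[T1,T2,T7] holders={T3,T4,T6,T8}
Step 10: signal(T3) -> count=0 queue=[T2,T7] holders={T1,T4,T6,T8}
Step 11: wait(T3) -> count=0 queue=[T2,T7,T3] holders={T1,T4,T6,T8}
Final holders: {T1,T4,T6,T8} -> T3 not in holders

Answer: no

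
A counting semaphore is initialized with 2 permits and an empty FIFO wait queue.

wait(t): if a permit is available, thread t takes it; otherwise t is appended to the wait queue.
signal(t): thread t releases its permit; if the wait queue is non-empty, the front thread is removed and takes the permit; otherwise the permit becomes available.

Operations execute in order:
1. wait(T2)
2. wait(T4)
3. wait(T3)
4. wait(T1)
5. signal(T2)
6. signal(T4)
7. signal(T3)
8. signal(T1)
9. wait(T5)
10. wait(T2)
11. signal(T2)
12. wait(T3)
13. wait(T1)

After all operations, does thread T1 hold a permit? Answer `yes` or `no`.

Answer: no

Derivation:
Step 1: wait(T2) -> count=1 queue=[] holders={T2}
Step 2: wait(T4) -> count=0 queue=[] holders={T2,T4}
Step 3: wait(T3) -> count=0 queue=[T3] holders={T2,T4}
Step 4: wait(T1) -> count=0 queue=[T3,T1] holders={T2,T4}
Step 5: signal(T2) -> count=0 queue=[T1] holders={T3,T4}
Step 6: signal(T4) -> count=0 queue=[] holders={T1,T3}
Step 7: signal(T3) -> count=1 queue=[] holders={T1}
Step 8: signal(T1) -> count=2 queue=[] holders={none}
Step 9: wait(T5) -> count=1 queue=[] holders={T5}
Step 10: wait(T2) -> count=0 queue=[] holders={T2,T5}
Step 11: signal(T2) -> count=1 queue=[] holders={T5}
Step 12: wait(T3) -> count=0 queue=[] holders={T3,T5}
Step 13: wait(T1) -> count=0 queue=[T1] holders={T3,T5}
Final holders: {T3,T5} -> T1 not in holders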